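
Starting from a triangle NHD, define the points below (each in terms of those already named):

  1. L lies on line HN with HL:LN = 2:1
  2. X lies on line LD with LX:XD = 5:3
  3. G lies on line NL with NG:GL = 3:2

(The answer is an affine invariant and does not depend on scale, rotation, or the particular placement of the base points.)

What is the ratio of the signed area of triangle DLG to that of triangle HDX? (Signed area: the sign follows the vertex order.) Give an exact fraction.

Set N = (0, 0), H = (1, 0), D = (0, 1); any affine frame gives the same invariant.
1. L lies on line HN with HL:LN = 2:1 ⇒ L = (1/3, 0)
2. X lies on line LD with LX:XD = 5:3 ⇒ X = (1/8, 5/8)
3. G lies on line NL with NG:GL = 3:2 ⇒ G = (1/5, 0)
2·[DLG] = -2/15, 2·[HDX] = 1/4
[DLG]:[HDX] = -2/15:1/4 = -8/15

[DLG]:[HDX] = -8/15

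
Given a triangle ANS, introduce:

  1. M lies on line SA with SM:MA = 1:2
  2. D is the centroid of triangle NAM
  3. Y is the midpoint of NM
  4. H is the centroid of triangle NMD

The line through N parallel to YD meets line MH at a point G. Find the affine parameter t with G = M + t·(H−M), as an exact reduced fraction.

t = 2

Set A = (0, 0), N = (1, 0), S = (0, 1); any affine frame gives the same invariant.
1. M lies on line SA with SM:MA = 1:2 ⇒ M = (0, 2/3)
2. D is the centroid of triangle NAM ⇒ D = (1/3, 2/9)
3. Y is the midpoint of NM ⇒ Y = (1/2, 1/3)
4. H is the centroid of triangle NMD ⇒ H = (4/9, 8/27)
through N parallel to YD: direction (-1/6, -1/9); meets MH at G = (8/9, -2/27)
G = M + t·(H−M) with t = 2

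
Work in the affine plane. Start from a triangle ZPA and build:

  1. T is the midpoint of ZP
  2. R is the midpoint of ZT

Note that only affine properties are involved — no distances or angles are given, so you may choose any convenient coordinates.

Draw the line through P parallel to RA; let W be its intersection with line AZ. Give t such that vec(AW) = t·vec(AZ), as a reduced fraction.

Set Z = (0, 0), P = (1, 0), A = (0, 1); any affine frame gives the same invariant.
1. T is the midpoint of ZP ⇒ T = (1/2, 0)
2. R is the midpoint of ZT ⇒ R = (1/4, 0)
through P parallel to RA: direction (-1/4, 1); meets AZ at W = (0, 4)
W = A + t·(Z−A) with t = -3

t = -3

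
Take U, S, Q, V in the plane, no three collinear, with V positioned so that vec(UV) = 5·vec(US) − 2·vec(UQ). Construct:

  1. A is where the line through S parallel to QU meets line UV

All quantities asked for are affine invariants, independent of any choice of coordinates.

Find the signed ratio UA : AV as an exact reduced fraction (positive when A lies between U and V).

Assign U = (0, 0), S = (1, 0), Q = (0, 1), V = (5, -2) — the answer is frame-independent, so this choice is without loss of generality.
1. A is where the line through S parallel to QU meets line UV ⇒ A = (1, -2/5)
A = U + t·(V−U) with t = 1/5, so UA:AV = t:(1−t) = 1/5:4/5

UA:AV = 1/4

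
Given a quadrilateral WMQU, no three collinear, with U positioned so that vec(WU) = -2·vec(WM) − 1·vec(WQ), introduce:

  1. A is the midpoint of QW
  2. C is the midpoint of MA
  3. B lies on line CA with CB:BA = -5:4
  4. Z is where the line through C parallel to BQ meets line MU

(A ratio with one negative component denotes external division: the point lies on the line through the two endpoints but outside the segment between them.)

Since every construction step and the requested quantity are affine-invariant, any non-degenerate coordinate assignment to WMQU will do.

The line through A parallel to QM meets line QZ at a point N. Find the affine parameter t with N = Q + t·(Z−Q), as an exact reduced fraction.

Work in coordinates with W = (0, 0), M = (1, 0), Q = (0, 1), U = (-2, -1).
1. A is the midpoint of QW ⇒ A = (0, 1/2)
2. C is the midpoint of MA ⇒ C = (1/2, 1/4)
3. B lies on line CA with CB:BA = -5:4 ⇒ B = (-2, 3/2)
4. Z is where the line through C parallel to BQ meets line MU ⇒ Z = (17/14, 1/14)
through A parallel to QM: direction (1, -1); meets QZ at N = (-17/8, 21/8)
N = Q + t·(Z−Q) with t = -7/4

t = -7/4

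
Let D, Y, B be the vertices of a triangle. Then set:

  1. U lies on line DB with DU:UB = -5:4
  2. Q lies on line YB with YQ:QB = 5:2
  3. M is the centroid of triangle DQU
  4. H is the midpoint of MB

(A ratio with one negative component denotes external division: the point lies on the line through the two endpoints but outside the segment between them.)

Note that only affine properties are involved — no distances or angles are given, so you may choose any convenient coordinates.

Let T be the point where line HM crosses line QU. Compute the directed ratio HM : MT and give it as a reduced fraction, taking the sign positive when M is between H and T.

Assign D = (0, 0), Y = (1, 0), B = (0, 1) — the answer is frame-independent, so this choice is without loss of generality.
1. U lies on line DB with DU:UB = -5:4 ⇒ U = (0, 5)
2. Q lies on line YB with YQ:QB = 5:2 ⇒ Q = (2/7, 5/7)
3. M is the centroid of triangle DQU ⇒ M = (2/21, 40/21)
4. H is the midpoint of MB ⇒ H = (1/21, 61/42)
line HM meets QU at T = (8/49, 125/49)
M = H + t·(T−H) with t = 7/17, so HM:MT = 7/17:10/17

HM:MT = 7/10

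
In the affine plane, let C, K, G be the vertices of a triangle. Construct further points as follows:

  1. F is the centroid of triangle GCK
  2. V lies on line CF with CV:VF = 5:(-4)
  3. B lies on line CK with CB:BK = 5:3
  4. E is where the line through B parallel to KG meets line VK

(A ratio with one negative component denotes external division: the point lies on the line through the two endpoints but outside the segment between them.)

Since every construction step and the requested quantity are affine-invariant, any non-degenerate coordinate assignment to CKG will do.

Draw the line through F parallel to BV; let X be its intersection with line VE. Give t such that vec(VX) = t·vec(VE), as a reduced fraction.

t = -224/195

Choose coordinates C = (0, 0), K = (1, 0), G = (0, 1).
1. F is the centroid of triangle GCK ⇒ F = (1/3, 1/3)
2. V lies on line CF with CV:VF = 5:(-4) ⇒ V = (5/3, 5/3)
3. B lies on line CK with CB:BK = 5:3 ⇒ B = (5/8, 0)
4. E is where the line through B parallel to KG meets line VK ⇒ E = (25/28, -15/56)
through F parallel to BV: direction (25/24, 5/3); meets VE at X = (23/9, 35/9)
X = V + t·(E−V) with t = -224/195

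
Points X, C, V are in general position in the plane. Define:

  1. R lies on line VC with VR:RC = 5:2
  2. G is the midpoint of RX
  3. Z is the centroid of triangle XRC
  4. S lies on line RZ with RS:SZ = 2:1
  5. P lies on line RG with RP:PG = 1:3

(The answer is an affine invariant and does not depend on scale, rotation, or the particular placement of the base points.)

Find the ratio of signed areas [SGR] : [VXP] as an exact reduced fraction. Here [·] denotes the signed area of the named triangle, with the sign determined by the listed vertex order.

[SGR]:[VXP] = -16/315

Set X = (0, 0), C = (1, 0), V = (0, 1); any affine frame gives the same invariant.
1. R lies on line VC with VR:RC = 5:2 ⇒ R = (5/7, 2/7)
2. G is the midpoint of RX ⇒ G = (5/14, 1/7)
3. Z is the centroid of triangle XRC ⇒ Z = (4/7, 2/21)
4. S lies on line RZ with RS:SZ = 2:1 ⇒ S = (13/21, 10/63)
5. P lies on line RG with RP:PG = 1:3 ⇒ P = (5/8, 1/4)
2·[SGR] = -2/63, 2·[VXP] = 5/8
[SGR]:[VXP] = -2/63:5/8 = -16/315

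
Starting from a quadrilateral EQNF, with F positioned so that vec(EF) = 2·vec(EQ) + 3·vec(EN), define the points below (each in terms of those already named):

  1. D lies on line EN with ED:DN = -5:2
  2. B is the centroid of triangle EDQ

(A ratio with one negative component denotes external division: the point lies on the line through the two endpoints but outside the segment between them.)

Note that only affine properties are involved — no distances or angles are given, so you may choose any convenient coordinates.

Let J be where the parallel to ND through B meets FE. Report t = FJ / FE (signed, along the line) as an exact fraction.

t = 5/6

Set E = (0, 0), Q = (1, 0), N = (0, 1), F = (2, 3); any affine frame gives the same invariant.
1. D lies on line EN with ED:DN = -5:2 ⇒ D = (0, 5/3)
2. B is the centroid of triangle EDQ ⇒ B = (1/3, 5/9)
through B parallel to ND: direction (0, 2/3); meets FE at J = (1/3, 1/2)
J = F + t·(E−F) with t = 5/6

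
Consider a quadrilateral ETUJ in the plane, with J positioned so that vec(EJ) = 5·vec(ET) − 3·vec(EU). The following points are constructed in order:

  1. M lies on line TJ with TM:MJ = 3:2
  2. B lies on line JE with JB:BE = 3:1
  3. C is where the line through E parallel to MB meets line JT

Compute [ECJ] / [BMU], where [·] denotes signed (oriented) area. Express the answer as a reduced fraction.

Assign E = (0, 0), T = (1, 0), U = (0, 1), J = (5, -3) — the answer is frame-independent, so this choice is without loss of generality.
1. M lies on line TJ with TM:MJ = 3:2 ⇒ M = (17/5, -9/5)
2. B lies on line JE with JB:BE = 3:1 ⇒ B = (5/4, -3/4)
3. C is where the line through E parallel to MB meets line JT ⇒ C = (43/15, -7/5)
2·[ECJ] = -8/5, 2·[BMU] = 49/20
[ECJ]:[BMU] = -8/5:49/20 = -32/49

[ECJ]:[BMU] = -32/49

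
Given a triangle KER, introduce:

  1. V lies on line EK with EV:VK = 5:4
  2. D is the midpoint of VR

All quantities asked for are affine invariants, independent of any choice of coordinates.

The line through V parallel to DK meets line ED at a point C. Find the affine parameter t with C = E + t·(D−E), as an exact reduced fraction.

Choose coordinates K = (0, 0), E = (1, 0), R = (0, 1).
1. V lies on line EK with EV:VK = 5:4 ⇒ V = (4/9, 0)
2. D is the midpoint of VR ⇒ D = (2/9, 1/2)
through V parallel to DK: direction (-2/9, -1/2); meets ED at C = (46/81, 5/18)
C = E + t·(D−E) with t = 5/9

t = 5/9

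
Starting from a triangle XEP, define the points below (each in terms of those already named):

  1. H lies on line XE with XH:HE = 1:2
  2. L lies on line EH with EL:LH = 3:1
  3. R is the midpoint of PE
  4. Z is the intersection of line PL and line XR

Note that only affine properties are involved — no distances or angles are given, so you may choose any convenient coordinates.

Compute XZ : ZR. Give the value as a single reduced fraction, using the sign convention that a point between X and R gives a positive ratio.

XZ:ZR = 2

Work in coordinates with X = (0, 0), E = (1, 0), P = (0, 1).
1. H lies on line XE with XH:HE = 1:2 ⇒ H = (1/3, 0)
2. L lies on line EH with EL:LH = 3:1 ⇒ L = (1/2, 0)
3. R is the midpoint of PE ⇒ R = (1/2, 1/2)
4. Z is the intersection of line PL and line XR ⇒ Z = (1/3, 1/3)
Z = X + t·(R−X) with t = 2/3, so XZ:ZR = t:(1−t) = 2/3:1/3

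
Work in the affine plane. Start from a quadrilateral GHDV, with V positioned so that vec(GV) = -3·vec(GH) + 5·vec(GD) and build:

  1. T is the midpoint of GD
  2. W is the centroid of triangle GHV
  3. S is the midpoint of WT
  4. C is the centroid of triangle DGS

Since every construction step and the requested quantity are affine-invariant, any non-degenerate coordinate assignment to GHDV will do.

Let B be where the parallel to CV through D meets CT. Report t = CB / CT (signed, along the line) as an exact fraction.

Set G = (0, 0), H = (1, 0), D = (0, 1), V = (-3, 5); any affine frame gives the same invariant.
1. T is the midpoint of GD ⇒ T = (0, 1/2)
2. W is the centroid of triangle GHV ⇒ W = (-2/3, 5/3)
3. S is the midpoint of WT ⇒ S = (-1/3, 13/12)
4. C is the centroid of triangle DGS ⇒ C = (-1/9, 25/36)
through D parallel to CV: direction (-26/9, 155/36); meets CT at B = (-52/27, 209/54)
B = C + t·(T−C) with t = -49/3

t = -49/3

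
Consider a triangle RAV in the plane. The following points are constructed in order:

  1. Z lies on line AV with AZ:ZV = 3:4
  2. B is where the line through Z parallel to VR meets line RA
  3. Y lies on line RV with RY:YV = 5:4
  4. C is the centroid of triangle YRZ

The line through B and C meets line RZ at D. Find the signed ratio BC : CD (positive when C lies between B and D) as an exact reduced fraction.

Set R = (0, 0), A = (1, 0), V = (0, 1); any affine frame gives the same invariant.
1. Z lies on line AV with AZ:ZV = 3:4 ⇒ Z = (4/7, 3/7)
2. B is where the line through Z parallel to VR meets line RA ⇒ B = (4/7, 0)
3. Y lies on line RV with RY:YV = 5:4 ⇒ Y = (0, 5/9)
4. C is the centroid of triangle YRZ ⇒ C = (4/21, 62/189)
line BC meets RZ at D = (62/203, 93/406)
C = B + t·(D−B) with t = 116/81, so BC:CD = 116/81:-35/81

BC:CD = -116/35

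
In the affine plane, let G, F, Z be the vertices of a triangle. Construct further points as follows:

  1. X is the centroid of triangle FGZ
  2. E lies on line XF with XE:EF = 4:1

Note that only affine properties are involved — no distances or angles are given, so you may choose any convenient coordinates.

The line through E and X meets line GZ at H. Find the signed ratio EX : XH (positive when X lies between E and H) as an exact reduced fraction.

Set G = (0, 0), F = (1, 0), Z = (0, 1); any affine frame gives the same invariant.
1. X is the centroid of triangle FGZ ⇒ X = (1/3, 1/3)
2. E lies on line XF with XE:EF = 4:1 ⇒ E = (13/15, 1/15)
line EX meets GZ at H = (0, 1/2)
X = E + t·(H−E) with t = 8/13, so EX:XH = 8/13:5/13

EX:XH = 8/5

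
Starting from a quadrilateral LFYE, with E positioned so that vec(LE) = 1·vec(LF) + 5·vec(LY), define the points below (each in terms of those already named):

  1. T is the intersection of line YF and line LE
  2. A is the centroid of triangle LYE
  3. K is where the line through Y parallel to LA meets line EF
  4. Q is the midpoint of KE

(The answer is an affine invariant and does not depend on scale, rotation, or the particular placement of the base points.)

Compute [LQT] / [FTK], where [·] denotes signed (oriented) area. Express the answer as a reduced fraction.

[LQT]:[FTK] = 1/35

Assign L = (0, 0), F = (1, 0), Y = (0, 1), E = (1, 5) — the answer is frame-independent, so this choice is without loss of generality.
1. T is the intersection of line YF and line LE ⇒ T = (1/6, 5/6)
2. A is the centroid of triangle LYE ⇒ A = (1/3, 2)
3. K is where the line through Y parallel to LA meets line EF ⇒ K = (1, 7)
4. Q is the midpoint of KE ⇒ Q = (1, 6)
2·[LQT] = -1/6, 2·[FTK] = -35/6
[LQT]:[FTK] = -1/6:-35/6 = 1/35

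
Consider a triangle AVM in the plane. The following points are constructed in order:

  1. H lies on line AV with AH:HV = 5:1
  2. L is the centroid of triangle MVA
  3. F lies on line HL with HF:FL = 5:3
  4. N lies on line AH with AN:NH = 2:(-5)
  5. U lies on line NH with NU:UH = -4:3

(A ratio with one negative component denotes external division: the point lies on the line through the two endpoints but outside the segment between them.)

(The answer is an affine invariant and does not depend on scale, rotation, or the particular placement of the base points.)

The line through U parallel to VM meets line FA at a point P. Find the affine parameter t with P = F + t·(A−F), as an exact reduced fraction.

t = -41/7

Choose coordinates A = (0, 0), V = (1, 0), M = (0, 1).
1. H lies on line AV with AH:HV = 5:1 ⇒ H = (5/6, 0)
2. L is the centroid of triangle MVA ⇒ L = (1/3, 1/3)
3. F lies on line HL with HF:FL = 5:3 ⇒ F = (25/48, 5/24)
4. N lies on line AH with AN:NH = 2:(-5) ⇒ N = (-5/9, 0)
5. U lies on line NH with NU:UH = -4:3 ⇒ U = (5, 0)
through U parallel to VM: direction (-1, 1); meets FA at P = (25/7, 10/7)
P = F + t·(A−F) with t = -41/7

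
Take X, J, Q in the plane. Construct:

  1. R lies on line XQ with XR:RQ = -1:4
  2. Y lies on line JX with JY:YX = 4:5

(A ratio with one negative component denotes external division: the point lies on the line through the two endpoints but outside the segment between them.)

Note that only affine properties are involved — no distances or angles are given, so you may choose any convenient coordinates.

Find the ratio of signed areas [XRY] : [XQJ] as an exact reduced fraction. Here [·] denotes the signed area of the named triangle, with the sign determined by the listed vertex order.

[XRY]:[XQJ] = -5/27

Set X = (0, 0), J = (1, 0), Q = (0, 1); any affine frame gives the same invariant.
1. R lies on line XQ with XR:RQ = -1:4 ⇒ R = (0, -1/3)
2. Y lies on line JX with JY:YX = 4:5 ⇒ Y = (5/9, 0)
2·[XRY] = 5/27, 2·[XQJ] = -1
[XRY]:[XQJ] = 5/27:-1 = -5/27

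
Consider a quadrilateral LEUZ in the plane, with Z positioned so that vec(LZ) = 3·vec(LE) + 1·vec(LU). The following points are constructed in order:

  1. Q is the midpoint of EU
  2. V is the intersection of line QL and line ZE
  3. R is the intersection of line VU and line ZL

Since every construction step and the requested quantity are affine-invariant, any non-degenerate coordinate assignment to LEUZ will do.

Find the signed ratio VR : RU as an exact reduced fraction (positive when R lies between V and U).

Assign L = (0, 0), E = (1, 0), U = (0, 1), Z = (3, 1) — the answer is frame-independent, so this choice is without loss of generality.
1. Q is the midpoint of EU ⇒ Q = (1/2, 1/2)
2. V is the intersection of line QL and line ZE ⇒ V = (-1, -1)
3. R is the intersection of line VU and line ZL ⇒ R = (-3/5, -1/5)
R = V + t·(U−V) with t = 2/5, so VR:RU = t:(1−t) = 2/5:3/5

VR:RU = 2/3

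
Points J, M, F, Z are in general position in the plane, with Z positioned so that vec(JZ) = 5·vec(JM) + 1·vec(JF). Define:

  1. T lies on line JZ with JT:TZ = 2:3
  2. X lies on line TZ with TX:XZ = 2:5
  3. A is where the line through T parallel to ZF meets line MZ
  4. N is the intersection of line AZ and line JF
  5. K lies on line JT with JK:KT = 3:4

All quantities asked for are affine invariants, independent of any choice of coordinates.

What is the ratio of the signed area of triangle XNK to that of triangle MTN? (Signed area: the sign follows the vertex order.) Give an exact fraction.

Work in coordinates with J = (0, 0), M = (1, 0), F = (0, 1), Z = (5, 1).
1. T lies on line JZ with JT:TZ = 2:3 ⇒ T = (2, 2/5)
2. X lies on line TZ with TX:XZ = 2:5 ⇒ X = (20/7, 4/7)
3. A is where the line through T parallel to ZF meets line MZ ⇒ A = (13/5, 2/5)
4. N is the intersection of line AZ and line JF ⇒ N = (0, -1/4)
5. K lies on line JT with JK:KT = 3:4 ⇒ K = (6/7, 6/35)
2·[XNK] = -1/2, 2·[MTN] = 3/20
[XNK]:[MTN] = -1/2:3/20 = -10/3

[XNK]:[MTN] = -10/3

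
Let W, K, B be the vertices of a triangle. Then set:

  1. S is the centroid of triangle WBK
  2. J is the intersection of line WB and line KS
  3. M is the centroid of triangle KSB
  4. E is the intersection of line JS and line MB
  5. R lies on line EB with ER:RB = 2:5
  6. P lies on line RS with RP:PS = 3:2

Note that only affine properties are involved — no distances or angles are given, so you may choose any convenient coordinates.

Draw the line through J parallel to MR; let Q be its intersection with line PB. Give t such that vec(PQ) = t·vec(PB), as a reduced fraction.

t = -7/3

Assign W = (0, 0), K = (1, 0), B = (0, 1) — the answer is frame-independent, so this choice is without loss of generality.
1. S is the centroid of triangle WBK ⇒ S = (1/3, 1/3)
2. J is the intersection of line WB and line KS ⇒ J = (0, 1/2)
3. M is the centroid of triangle KSB ⇒ M = (4/9, 4/9)
4. E is the intersection of line JS and line MB ⇒ E = (2/3, 1/6)
5. R lies on line EB with ER:RB = 2:5 ⇒ R = (10/21, 17/42)
6. P lies on line RS with RP:PS = 3:2 ⇒ P = (41/105, 38/105)
through J parallel to MR: direction (2/63, -5/126); meets PB at Q = (82/63, -71/63)
Q = P + t·(B−P) with t = -7/3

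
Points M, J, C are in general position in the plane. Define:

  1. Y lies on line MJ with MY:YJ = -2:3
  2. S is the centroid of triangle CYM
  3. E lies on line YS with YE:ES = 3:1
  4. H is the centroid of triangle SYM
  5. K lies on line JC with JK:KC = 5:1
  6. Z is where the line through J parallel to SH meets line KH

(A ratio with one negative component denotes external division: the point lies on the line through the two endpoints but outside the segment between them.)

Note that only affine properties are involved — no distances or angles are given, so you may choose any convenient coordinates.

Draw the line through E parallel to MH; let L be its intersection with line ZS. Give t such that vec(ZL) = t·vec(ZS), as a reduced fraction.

t = 40/39

Work in coordinates with M = (0, 0), J = (1, 0), C = (0, 1).
1. Y lies on line MJ with MY:YJ = -2:3 ⇒ Y = (-2, 0)
2. S is the centroid of triangle CYM ⇒ S = (-2/3, 1/3)
3. E lies on line YS with YE:ES = 3:1 ⇒ E = (-1, 1/4)
4. H is the centroid of triangle SYM ⇒ H = (-8/9, 1/9)
5. K lies on line JC with JK:KC = 5:1 ⇒ K = (1/6, 5/6)
6. Z is where the line through J parallel to SH meets line KH ⇒ Z = (49/9, 40/9)
through E parallel to MH: direction (-8/9, 1/9); meets ZS at L = (-289/351, 80/351)
L = Z + t·(S−Z) with t = 40/39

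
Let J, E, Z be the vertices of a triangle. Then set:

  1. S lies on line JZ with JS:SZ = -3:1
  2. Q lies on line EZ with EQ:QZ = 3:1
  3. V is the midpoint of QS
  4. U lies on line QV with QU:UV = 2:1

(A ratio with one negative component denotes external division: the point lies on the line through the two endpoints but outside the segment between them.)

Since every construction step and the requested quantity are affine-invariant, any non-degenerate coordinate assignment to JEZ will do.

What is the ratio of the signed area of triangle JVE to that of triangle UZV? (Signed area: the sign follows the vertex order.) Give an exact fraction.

Set J = (0, 0), E = (1, 0), Z = (0, 1); any affine frame gives the same invariant.
1. S lies on line JZ with JS:SZ = -3:1 ⇒ S = (0, 3/2)
2. Q lies on line EZ with EQ:QZ = 3:1 ⇒ Q = (1/4, 3/4)
3. V is the midpoint of QS ⇒ V = (1/8, 9/8)
4. U lies on line QV with QU:UV = 2:1 ⇒ U = (1/6, 1)
2·[JVE] = -9/8, 2·[UZV] = -1/48
[JVE]:[UZV] = -9/8:-1/48 = 54

[JVE]:[UZV] = 54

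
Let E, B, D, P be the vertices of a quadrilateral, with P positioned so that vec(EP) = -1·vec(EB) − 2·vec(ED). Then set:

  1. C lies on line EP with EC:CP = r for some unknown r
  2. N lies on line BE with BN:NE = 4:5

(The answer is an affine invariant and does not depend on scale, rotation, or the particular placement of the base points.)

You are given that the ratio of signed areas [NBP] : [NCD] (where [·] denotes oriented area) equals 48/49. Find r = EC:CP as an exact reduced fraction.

r = 1/5

Work in coordinates with E = (0, 0), B = (1, 0), D = (0, 1), P = (-1, -2).
1. With EC:CP = r, write λ = r/(r+1) so C = E + λ·(P−E); C is affine-linear in λ
2. N lies on line BE with BN:NE = 4:5 ⇒ N = (5/9, 0)
Every point depending on C is an affine combination of C and λ-independent points, so each such coordinate is linear in λ; the λ² term in each signed area is a multiple of (P−E)×(P−E) = 0, so 2·[NBP] and 2·[NCD] are each linear in λ. Evaluating at λ=0 and λ=1:
  2·[NBP] = -8/9,   2·[NCD] = -19/9·λ − 5/9
So [NBP]:[NCD] = (-8/9) / (-19/9·λ − 5/9). Setting this equal to 48/49:
  -8/9 = 48/49·(-19/9·λ − 5/9)  ⇒  λ = 1/6
Then r = λ/(1−λ) = (1/6)/(5/6) = 1/5. Check: with r = 1/5, C = (-1/6, -1/3) and [NBP]:[NCD] = 48/49 as required.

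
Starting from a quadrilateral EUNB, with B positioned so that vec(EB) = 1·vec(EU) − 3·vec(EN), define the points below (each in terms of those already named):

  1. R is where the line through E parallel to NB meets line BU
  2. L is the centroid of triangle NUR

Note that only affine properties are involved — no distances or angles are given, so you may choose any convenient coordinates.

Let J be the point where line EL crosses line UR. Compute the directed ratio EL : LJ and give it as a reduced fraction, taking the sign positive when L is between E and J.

Assign E = (0, 0), U = (1, 0), N = (0, 1), B = (1, -3) — the answer is frame-independent, so this choice is without loss of generality.
1. R is where the line through E parallel to NB meets line BU ⇒ R = (1, -4)
2. L is the centroid of triangle NUR ⇒ L = (2/3, -1)
line EL meets UR at J = (1, -3/2)
L = E + t·(J−E) with t = 2/3, so EL:LJ = 2/3:1/3

EL:LJ = 2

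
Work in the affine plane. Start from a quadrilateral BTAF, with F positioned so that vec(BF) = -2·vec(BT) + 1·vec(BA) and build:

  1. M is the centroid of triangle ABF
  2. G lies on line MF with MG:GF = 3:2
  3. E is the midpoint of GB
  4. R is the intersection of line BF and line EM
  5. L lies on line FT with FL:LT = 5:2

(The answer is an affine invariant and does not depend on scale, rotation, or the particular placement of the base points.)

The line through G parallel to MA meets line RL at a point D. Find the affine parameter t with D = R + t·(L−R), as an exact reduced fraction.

Set B = (0, 0), T = (1, 0), A = (0, 1), F = (-2, 1); any affine frame gives the same invariant.
1. M is the centroid of triangle ABF ⇒ M = (-2/3, 2/3)
2. G lies on line MF with MG:GF = 3:2 ⇒ G = (-22/15, 13/15)
3. E is the midpoint of GB ⇒ E = (-11/15, 13/30)
4. R is the intersection of line BF and line EM ⇒ R = (-3/4, 3/8)
5. L lies on line FT with FL:LT = 5:2 ⇒ L = (1/7, 2/7)
through G parallel to MA: direction (2/3, 1/3); meets RL at D = (-13/6, 31/60)
D = R + t·(L−R) with t = -119/75

t = -119/75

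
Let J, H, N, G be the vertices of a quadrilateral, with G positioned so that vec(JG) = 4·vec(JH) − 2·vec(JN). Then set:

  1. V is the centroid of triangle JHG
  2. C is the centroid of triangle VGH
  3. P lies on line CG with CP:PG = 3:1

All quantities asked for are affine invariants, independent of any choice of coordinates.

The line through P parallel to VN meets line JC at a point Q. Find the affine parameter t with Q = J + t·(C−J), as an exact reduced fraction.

Set J = (0, 0), H = (1, 0), N = (0, 1), G = (4, -2); any affine frame gives the same invariant.
1. V is the centroid of triangle JHG ⇒ V = (5/3, -2/3)
2. C is the centroid of triangle VGH ⇒ C = (20/9, -8/9)
3. P lies on line CG with CP:PG = 3:1 ⇒ P = (32/9, -31/18)
through P parallel to VN: direction (-5/3, 5/3); meets JC at Q = (55/18, -11/9)
Q = J + t·(C−J) with t = 11/8

t = 11/8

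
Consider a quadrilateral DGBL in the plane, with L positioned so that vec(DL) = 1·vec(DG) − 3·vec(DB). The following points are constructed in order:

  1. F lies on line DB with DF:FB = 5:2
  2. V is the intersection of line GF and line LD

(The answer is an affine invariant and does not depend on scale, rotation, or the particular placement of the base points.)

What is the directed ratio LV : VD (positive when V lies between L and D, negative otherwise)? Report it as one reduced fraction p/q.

Assign D = (0, 0), G = (1, 0), B = (0, 1), L = (1, -3) — the answer is frame-independent, so this choice is without loss of generality.
1. F lies on line DB with DF:FB = 5:2 ⇒ F = (0, 5/7)
2. V is the intersection of line GF and line LD ⇒ V = (-5/16, 15/16)
V = L + t·(D−L) with t = 21/16, so LV:VD = t:(1−t) = 21/16:-5/16

LV:VD = -21/5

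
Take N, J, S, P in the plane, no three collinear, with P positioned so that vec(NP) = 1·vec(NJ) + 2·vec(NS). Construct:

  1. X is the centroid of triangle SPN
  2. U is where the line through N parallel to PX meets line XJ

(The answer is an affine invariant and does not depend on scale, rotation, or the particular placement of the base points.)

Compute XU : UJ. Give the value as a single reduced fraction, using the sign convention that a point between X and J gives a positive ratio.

XU:UJ = 1/3

Choose coordinates N = (0, 0), J = (1, 0), S = (0, 1), P = (1, 2).
1. X is the centroid of triangle SPN ⇒ X = (1/3, 1)
2. U is where the line through N parallel to PX meets line XJ ⇒ U = (1/2, 3/4)
U = X + t·(J−X) with t = 1/4, so XU:UJ = t:(1−t) = 1/4:3/4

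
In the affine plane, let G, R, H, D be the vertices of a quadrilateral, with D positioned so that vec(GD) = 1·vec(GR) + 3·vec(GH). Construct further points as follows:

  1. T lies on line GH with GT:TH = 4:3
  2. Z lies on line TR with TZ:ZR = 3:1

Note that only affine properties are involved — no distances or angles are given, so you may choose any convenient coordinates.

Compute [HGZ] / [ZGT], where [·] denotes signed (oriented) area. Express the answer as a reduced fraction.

[HGZ]:[ZGT] = -7/4

Set G = (0, 0), R = (1, 0), H = (0, 1), D = (1, 3); any affine frame gives the same invariant.
1. T lies on line GH with GT:TH = 4:3 ⇒ T = (0, 4/7)
2. Z lies on line TR with TZ:ZR = 3:1 ⇒ Z = (3/4, 1/7)
2·[HGZ] = 3/4, 2·[ZGT] = -3/7
[HGZ]:[ZGT] = 3/4:-3/7 = -7/4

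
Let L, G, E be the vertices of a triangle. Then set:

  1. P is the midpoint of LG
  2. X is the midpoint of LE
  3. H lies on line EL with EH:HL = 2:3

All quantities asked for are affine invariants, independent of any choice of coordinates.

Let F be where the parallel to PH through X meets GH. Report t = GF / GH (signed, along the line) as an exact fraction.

t = 7/6

Work in coordinates with L = (0, 0), G = (1, 0), E = (0, 1).
1. P is the midpoint of LG ⇒ P = (1/2, 0)
2. X is the midpoint of LE ⇒ X = (0, 1/2)
3. H lies on line EL with EH:HL = 2:3 ⇒ H = (0, 3/5)
through X parallel to PH: direction (-1/2, 3/5); meets GH at F = (-1/6, 7/10)
F = G + t·(H−G) with t = 7/6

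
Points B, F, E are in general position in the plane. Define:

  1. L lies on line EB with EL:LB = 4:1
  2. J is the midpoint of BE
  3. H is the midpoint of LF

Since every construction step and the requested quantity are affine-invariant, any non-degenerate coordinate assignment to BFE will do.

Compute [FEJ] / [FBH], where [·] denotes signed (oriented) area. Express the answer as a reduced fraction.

Assign B = (0, 0), F = (1, 0), E = (0, 1) — the answer is frame-independent, so this choice is without loss of generality.
1. L lies on line EB with EL:LB = 4:1 ⇒ L = (0, 1/5)
2. J is the midpoint of BE ⇒ J = (0, 1/2)
3. H is the midpoint of LF ⇒ H = (1/2, 1/10)
2·[FEJ] = 1/2, 2·[FBH] = -1/10
[FEJ]:[FBH] = 1/2:-1/10 = -5

[FEJ]:[FBH] = -5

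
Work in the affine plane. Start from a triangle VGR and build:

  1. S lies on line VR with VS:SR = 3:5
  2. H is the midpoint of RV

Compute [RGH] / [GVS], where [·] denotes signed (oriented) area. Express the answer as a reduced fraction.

[RGH]:[GVS] = 4/3

Work in coordinates with V = (0, 0), G = (1, 0), R = (0, 1).
1. S lies on line VR with VS:SR = 3:5 ⇒ S = (0, 3/8)
2. H is the midpoint of RV ⇒ H = (0, 1/2)
2·[RGH] = -1/2, 2·[GVS] = -3/8
[RGH]:[GVS] = -1/2:-3/8 = 4/3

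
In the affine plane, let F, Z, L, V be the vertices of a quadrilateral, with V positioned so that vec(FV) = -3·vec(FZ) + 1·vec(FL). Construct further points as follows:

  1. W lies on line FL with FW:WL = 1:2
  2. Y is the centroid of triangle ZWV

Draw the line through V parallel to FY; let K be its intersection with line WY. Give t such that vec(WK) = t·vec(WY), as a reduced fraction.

Choose coordinates F = (0, 0), Z = (1, 0), L = (0, 1), V = (-3, 1).
1. W lies on line FL with FW:WL = 1:2 ⇒ W = (0, 1/3)
2. Y is the centroid of triangle ZWV ⇒ Y = (-2/3, 4/9)
through V parallel to FY: direction (-2/3, 4/9); meets WY at K = (-8/3, 7/9)
K = W + t·(Y−W) with t = 4

t = 4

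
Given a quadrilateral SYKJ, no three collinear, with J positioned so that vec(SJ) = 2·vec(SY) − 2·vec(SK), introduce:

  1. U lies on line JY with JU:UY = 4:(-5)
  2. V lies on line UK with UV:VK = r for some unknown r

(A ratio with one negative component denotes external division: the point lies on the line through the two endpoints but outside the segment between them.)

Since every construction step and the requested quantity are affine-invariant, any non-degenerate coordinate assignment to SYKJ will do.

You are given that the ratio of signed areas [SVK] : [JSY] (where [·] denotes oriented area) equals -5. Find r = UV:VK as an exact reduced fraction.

r = -2/5

Assign S = (0, 0), Y = (1, 0), K = (0, 1), J = (2, -2) — the answer is frame-independent, so this choice is without loss of generality.
1. U lies on line JY with JU:UY = 4:(-5) ⇒ U = (6, -10)
2. With UV:VK = r, write λ = r/(r+1) so V = U + λ·(K−U); V is affine-linear in λ
Every point depending on V is an affine combination of V and λ-independent points, so each such coordinate is linear in λ; the λ² term in each signed area is a multiple of (K−U)×(K−U) = 0, so 2·[SVK] and 2·[JSY] are each linear in λ. Evaluating at λ=0 and λ=1:
  2·[SVK] = -6·λ + 6,   2·[JSY] = -2
So [SVK]:[JSY] = (-6·λ + 6) / (-2). Setting this equal to -5:
  -6·λ + 6 = -5·(-2)  ⇒  λ = -2/3
Then r = λ/(1−λ) = (-2/3)/(5/3) = -2/5. Check: with r = -2/5, V = (10, -52/3) and [SVK]:[JSY] = -5 as required.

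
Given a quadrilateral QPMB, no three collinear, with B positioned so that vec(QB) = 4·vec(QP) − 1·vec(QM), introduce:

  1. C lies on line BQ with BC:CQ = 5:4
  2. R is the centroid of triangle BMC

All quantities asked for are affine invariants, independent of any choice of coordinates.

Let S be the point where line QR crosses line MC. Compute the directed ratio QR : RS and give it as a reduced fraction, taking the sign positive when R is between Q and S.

Set Q = (0, 0), P = (1, 0), M = (0, 1), B = (4, -1); any affine frame gives the same invariant.
1. C lies on line BQ with BC:CQ = 5:4 ⇒ C = (16/9, -4/9)
2. R is the centroid of triangle BMC ⇒ R = (52/27, -4/27)
line QR meets MC at S = (208/153, -16/153)
R = Q + t·(S−Q) with t = 17/12, so QR:RS = 17/12:-5/12

QR:RS = -17/5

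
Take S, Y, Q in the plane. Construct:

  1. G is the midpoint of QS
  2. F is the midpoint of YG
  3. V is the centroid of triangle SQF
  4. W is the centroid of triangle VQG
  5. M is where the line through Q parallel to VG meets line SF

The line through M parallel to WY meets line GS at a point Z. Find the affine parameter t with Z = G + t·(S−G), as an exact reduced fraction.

t = -23/17

Work in coordinates with S = (0, 0), Y = (1, 0), Q = (0, 1).
1. G is the midpoint of QS ⇒ G = (0, 1/2)
2. F is the midpoint of YG ⇒ F = (1/2, 1/4)
3. V is the centroid of triangle SQF ⇒ V = (1/6, 5/12)
4. W is the centroid of triangle VQG ⇒ W = (1/18, 23/36)
5. M is where the line through Q parallel to VG meets line SF ⇒ M = (1, 1/2)
through M parallel to WY: direction (17/18, -23/36); meets GS at Z = (0, 20/17)
Z = G + t·(S−G) with t = -23/17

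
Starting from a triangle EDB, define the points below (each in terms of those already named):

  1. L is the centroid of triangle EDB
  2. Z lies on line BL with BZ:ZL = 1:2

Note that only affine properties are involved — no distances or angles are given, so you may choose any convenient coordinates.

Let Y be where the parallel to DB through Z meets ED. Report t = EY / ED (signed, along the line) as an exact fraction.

t = 8/9

Set E = (0, 0), D = (1, 0), B = (0, 1); any affine frame gives the same invariant.
1. L is the centroid of triangle EDB ⇒ L = (1/3, 1/3)
2. Z lies on line BL with BZ:ZL = 1:2 ⇒ Z = (1/9, 7/9)
through Z parallel to DB: direction (-1, 1); meets ED at Y = (8/9, 0)
Y = E + t·(D−E) with t = 8/9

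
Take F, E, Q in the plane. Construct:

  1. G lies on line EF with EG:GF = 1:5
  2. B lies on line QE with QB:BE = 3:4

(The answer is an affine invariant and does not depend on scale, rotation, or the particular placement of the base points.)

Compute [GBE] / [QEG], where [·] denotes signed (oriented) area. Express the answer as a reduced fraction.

Assign F = (0, 0), E = (1, 0), Q = (0, 1) — the answer is frame-independent, so this choice is without loss of generality.
1. G lies on line EF with EG:GF = 1:5 ⇒ G = (5/6, 0)
2. B lies on line QE with QB:BE = 3:4 ⇒ B = (3/7, 4/7)
2·[GBE] = -2/21, 2·[QEG] = -1/6
[GBE]:[QEG] = -2/21:-1/6 = 4/7

[GBE]:[QEG] = 4/7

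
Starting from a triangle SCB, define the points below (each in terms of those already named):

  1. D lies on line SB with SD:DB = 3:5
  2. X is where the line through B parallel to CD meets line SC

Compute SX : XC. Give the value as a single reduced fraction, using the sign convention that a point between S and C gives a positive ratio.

Assign S = (0, 0), C = (1, 0), B = (0, 1) — the answer is frame-independent, so this choice is without loss of generality.
1. D lies on line SB with SD:DB = 3:5 ⇒ D = (0, 3/8)
2. X is where the line through B parallel to CD meets line SC ⇒ X = (8/3, 0)
X = S + t·(C−S) with t = 8/3, so SX:XC = t:(1−t) = 8/3:-5/3

SX:XC = -8/5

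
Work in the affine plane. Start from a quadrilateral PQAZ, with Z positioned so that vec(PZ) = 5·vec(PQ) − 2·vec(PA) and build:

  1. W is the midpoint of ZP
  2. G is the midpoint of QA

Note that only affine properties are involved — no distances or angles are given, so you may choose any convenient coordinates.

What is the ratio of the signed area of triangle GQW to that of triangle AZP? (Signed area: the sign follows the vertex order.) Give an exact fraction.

[GQW]:[AZP] = -1/20

Work in coordinates with P = (0, 0), Q = (1, 0), A = (0, 1), Z = (5, -2).
1. W is the midpoint of ZP ⇒ W = (5/2, -1)
2. G is the midpoint of QA ⇒ G = (1/2, 1/2)
2·[GQW] = 1/4, 2·[AZP] = -5
[GQW]:[AZP] = 1/4:-5 = -1/20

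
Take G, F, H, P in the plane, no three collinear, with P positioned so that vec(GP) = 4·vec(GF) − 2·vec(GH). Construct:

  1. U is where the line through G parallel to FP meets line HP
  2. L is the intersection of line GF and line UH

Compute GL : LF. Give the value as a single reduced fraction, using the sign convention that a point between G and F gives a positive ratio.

GL:LF = -4

Work in coordinates with G = (0, 0), F = (1, 0), H = (0, 1), P = (4, -2).
1. U is where the line through G parallel to FP meets line HP ⇒ U = (12, -8)
2. L is the intersection of line GF and line UH ⇒ L = (4/3, 0)
L = G + t·(F−G) with t = 4/3, so GL:LF = t:(1−t) = 4/3:-1/3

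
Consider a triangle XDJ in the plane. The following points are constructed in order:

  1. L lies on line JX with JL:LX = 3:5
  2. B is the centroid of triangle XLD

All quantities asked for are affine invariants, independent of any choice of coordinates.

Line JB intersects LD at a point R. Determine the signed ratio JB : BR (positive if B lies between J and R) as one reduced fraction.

JB:BR = -14/5

Work in coordinates with X = (0, 0), D = (1, 0), J = (0, 1).
1. L lies on line JX with JL:LX = 3:5 ⇒ L = (0, 5/8)
2. B is the centroid of triangle XLD ⇒ B = (1/3, 5/24)
line JB meets LD at R = (3/14, 55/112)
B = J + t·(R−J) with t = 14/9, so JB:BR = 14/9:-5/9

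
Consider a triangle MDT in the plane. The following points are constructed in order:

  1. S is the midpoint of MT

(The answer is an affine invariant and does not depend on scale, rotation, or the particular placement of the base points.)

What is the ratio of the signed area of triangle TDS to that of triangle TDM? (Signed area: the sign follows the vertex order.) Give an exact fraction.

Set M = (0, 0), D = (1, 0), T = (0, 1); any affine frame gives the same invariant.
1. S is the midpoint of MT ⇒ S = (0, 1/2)
2·[TDS] = -1/2, 2·[TDM] = -1
[TDS]:[TDM] = -1/2:-1 = 1/2

[TDS]:[TDM] = 1/2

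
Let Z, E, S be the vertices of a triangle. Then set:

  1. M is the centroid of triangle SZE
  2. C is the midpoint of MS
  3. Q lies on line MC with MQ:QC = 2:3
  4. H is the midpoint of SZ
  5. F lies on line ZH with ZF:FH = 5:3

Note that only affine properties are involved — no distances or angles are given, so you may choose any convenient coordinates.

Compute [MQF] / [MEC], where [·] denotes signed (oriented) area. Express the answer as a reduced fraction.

Assign Z = (0, 0), E = (1, 0), S = (0, 1) — the answer is frame-independent, so this choice is without loss of generality.
1. M is the centroid of triangle SZE ⇒ M = (1/3, 1/3)
2. C is the midpoint of MS ⇒ C = (1/6, 2/3)
3. Q lies on line MC with MQ:QC = 2:3 ⇒ Q = (4/15, 7/15)
4. H is the midpoint of SZ ⇒ H = (0, 1/2)
5. F lies on line ZH with ZF:FH = 5:3 ⇒ F = (0, 5/16)
2·[MQF] = 11/240, 2·[MEC] = 1/6
[MQF]:[MEC] = 11/240:1/6 = 11/40

[MQF]:[MEC] = 11/40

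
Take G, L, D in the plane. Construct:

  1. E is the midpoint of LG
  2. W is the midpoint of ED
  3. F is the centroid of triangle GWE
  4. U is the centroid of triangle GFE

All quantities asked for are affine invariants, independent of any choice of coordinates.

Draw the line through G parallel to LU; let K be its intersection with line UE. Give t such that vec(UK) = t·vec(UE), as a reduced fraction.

t = 2

Choose coordinates G = (0, 0), L = (1, 0), D = (0, 1).
1. E is the midpoint of LG ⇒ E = (1/2, 0)
2. W is the midpoint of ED ⇒ W = (1/4, 1/2)
3. F is the centroid of triangle GWE ⇒ F = (1/4, 1/6)
4. U is the centroid of triangle GFE ⇒ U = (1/4, 1/18)
through G parallel to LU: direction (-3/4, 1/18); meets UE at K = (3/4, -1/18)
K = U + t·(E−U) with t = 2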